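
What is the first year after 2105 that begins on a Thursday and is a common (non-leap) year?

2111

Jan 1 advances by 2 weekdays after a leap year and by 1 after a common year.
2105: Jan 1 is Thursday.
2106: Friday
2107: Saturday
2108: Sunday (leap)
2109: Tuesday
2110: Wednesday
2111: Thursday
2111 begins on a Thursday and is a common year.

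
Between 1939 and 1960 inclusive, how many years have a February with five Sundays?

1

February has 28 days (29 in leap years); it has five Sundays when Sunday falls among the first (month-length − 28) days — i.e. when February 1 is Sunday in a leap year (never in a common year).
February 1 by year: 1939:Wed 1940:Thu 1941:Sat 1942:Sun 1943:Mon 1944:Tue 1945:Thu 1946:Fri 1947:Sat 1948:Sun✓ 1949:Tue 1950:Wed 1951:Thu 1952:Fri 1953:Sun 1954:Mon 1955:Tue 1956:Wed 1957:Fri 1958:Sat 1959:Sun 1960:Mon
Years with five Sundays: 1948 → 1.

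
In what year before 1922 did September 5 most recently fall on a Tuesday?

1916

From one year to the next, a fixed date's weekday advances by 1, or by 2 when a Feb 29 lies between the two dates.
1922: September 5 is Tuesday.
1921: Monday (−1)
1920: Sunday (−1)
1919: Friday (−2)
1918: Thursday (−1)
1917: Wednesday (−1)
1916: Tuesday (−1)
September 5 falls on a Tuesday in 1916.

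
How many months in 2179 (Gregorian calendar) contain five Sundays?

4

A month of length L has five Sundays iff its first Sunday is on day ≤ L−28 (so day 1–3 in a 31-day month, 1–2 in a 30-day month, day 1 in a leap February).
Checking each month of 2179: Jan starts Fri (31d) ✓; Feb starts Mon (28d); Mar starts Mon (31d); Apr starts Thu (30d); May starts Sat (31d) ✓; Jun starts Tue (30d); Jul starts Thu (31d); Aug starts Sun (31d) ✓; Sep starts Wed (30d); Oct starts Fri (31d) ✓; Nov starts Mon (30d); Dec starts Wed (31d).
Five-Sunday months: January, May, August, October → 4.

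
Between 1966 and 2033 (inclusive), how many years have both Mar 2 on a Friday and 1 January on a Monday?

Check each year's weekday for Mar 2 and 1 January:
  1966: Wed/Sat  1967: Thu/Sun  1968: Sat/Mon  1969: Sun/Wed  1970: Mon/Thu  1971: Tue/Fri  1972: Thu/Sat  1973: Fri/Mon ✓  1974: Sat/Tue  1975: Sun/Wed  1976: Tue/Thu  1977: Wed/Sat  1978: Thu/Sun  1979: Fri/Mon ✓  …(40 more)…  2020: Mon/Wed  2021: Tue/Fri  2022: Wed/Sat  2023: Thu/Sun  2024: Sat/Mon  2025: Sun/Wed  2026: Mon/Thu  2027: Tue/Fri  2028: Thu/Sat  2029: Fri/Mon ✓  2030: Sat/Tue  2031: Sun/Wed  2032: Tue/Thu  2033: Wed/Sat
Both conditions hold in: 1973, 1979, 1990, 2001, 2007, 2018, 2029 — 7.

7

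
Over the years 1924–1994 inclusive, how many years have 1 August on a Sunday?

10

Track 1 August's weekday year by year (advancing +1, or +2 across a Feb 29):
  1924: Fri  1925: Sat (+1)  1926: Sun (+1) ✓  1927: Mon (+1)  1928: Wed (+2)
  1929: Thu (+1)  1930: Fri (+1)  1931: Sat (+1)  1932: Mon (+2)  1933: Tue (+1)
  1934: Wed (+1)  1935: Thu (+1)  1936: Sat (+2)  1937: Sun (+1) ✓  … (43 more years) …
  1981: Sat (+1)  1982: Sun (+1) ✓  1983: Mon (+1)  1984: Wed (+2)  1985: Thu (+1)
  1986: Fri (+1)  1987: Sat (+1)  1988: Mon (+2)  1989: Tue (+1)  1990: Wed (+1)
  1991: Thu (+1)  1992: Sat (+2)  1993: Sun (+1) ✓  1994: Mon (+1)
Sunday years: 1926, 1937, 1943, 1948, 1954, 1965, 1971, 1976, 1982, 1993 — 10 in total.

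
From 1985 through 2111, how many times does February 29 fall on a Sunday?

4

Leap years in 1985–2111: 30 of them.
Feb 29 weekday advances by 5 (mod 7) from one leap year to the next four years later (or differs when a century non-leap intervenes).
Leap-day weekdays: 1988:Mon 1992:Sat 1996:Thu 2000:Tue 2004:Sun✓ 2008:Fri 2012:Wed 2016:Mon 2020:Sat 2024:Thu 2028:Tue 2032:Sun✓ 2036:Fri …(4 more)… 2056:Tue 2060:Sun✓ 2064:Fri 2068:Wed 2072:Mon 2076:Sat 2080:Thu 2084:Tue 2088:Sun✓ 2092:Fri 2096:Wed 2104:Fri 2108:Wed
Sunday: 2004, 2032, 2060, 2088 → 4.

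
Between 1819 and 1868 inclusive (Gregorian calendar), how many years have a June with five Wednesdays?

June has 30 days; it has five Wednesdays when Wednesday falls among the first (month-length − 28) days — i.e. when June 1 is one of Wednesday/Tuesday.
June 1 by year: 1819:Tue✓ 1820:Thu 1821:Fri 1822:Sat 1823:Sun 1824:Tue✓ 1825:Wed✓ 1826:Thu 1827:Fri 1828:Sun 1829:Mon 1830:Tue✓ 1831:Wed✓ 1832:Fri 1833:Sat …(20 more)… 1854:Thu 1855:Fri 1856:Sun 1857:Mon 1858:Tue✓ 1859:Wed✓ 1860:Fri 1861:Sat 1862:Sun 1863:Mon 1864:Wed✓ 1865:Thu 1866:Fri 1867:Sat 1868:Mon
Years with five Wednesdays: 1819, 1824, 1825, 1830, 1831, 1836, 1841, 1842, 1847, 1852, 1853, 1858, 1859, 1864 → 14.

14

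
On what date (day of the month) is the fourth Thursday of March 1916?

March 1, 1916 is a Wednesday, so the first Thursday is the 2nd.
The fourth Thursday is 2 + 21 = 23.

23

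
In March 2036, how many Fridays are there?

4

March 2036 has 31 days and begins on Saturday.
The first Friday is March 7.
Fridays fall on 7, 14, 21, 28 — that's 4.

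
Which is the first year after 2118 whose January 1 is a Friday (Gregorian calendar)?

Jan 1 advances by 2 weekdays after a leap year and by 1 after a common year.
2118: Jan 1 is Saturday.
2119: Sunday
2120: Monday (leap)
2121: Wednesday
2122: Thursday
2123: Friday
2123 begins on a Friday

2123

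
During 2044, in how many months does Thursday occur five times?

4

A month of length L has five Thursdays iff its first Thursday is on day ≤ L−28 (so day 1–3 in a 31-day month, 1–2 in a 30-day month, day 1 in a leap February).
Checking each month of 2044: Jan starts Fri (31d); Feb starts Mon (29d); Mar starts Tue (31d) ✓; Apr starts Fri (30d); May starts Sun (31d); Jun starts Wed (30d) ✓; Jul starts Fri (31d); Aug starts Mon (31d); Sep starts Thu (30d) ✓; Oct starts Sat (31d); Nov starts Tue (30d); Dec starts Thu (31d) ✓.
Five-Thursday months: March, June, September, December → 4.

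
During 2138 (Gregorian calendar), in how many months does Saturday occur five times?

4

A month of length L has five Saturdays iff its first Saturday is on day ≤ L−28 (so day 1–3 in a 31-day month, 1–2 in a 30-day month, day 1 in a leap February).
Checking each month of 2138: Jan starts Wed (31d); Feb starts Sat (28d); Mar starts Sat (31d) ✓; Apr starts Tue (30d); May starts Thu (31d) ✓; Jun starts Sun (30d); Jul starts Tue (31d); Aug starts Fri (31d) ✓; Sep starts Mon (30d); Oct starts Wed (31d); Nov starts Sat (30d) ✓; Dec starts Mon (31d).
Five-Saturday months: March, May, August, November → 4.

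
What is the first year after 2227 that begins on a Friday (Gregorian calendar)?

2230

Jan 1 advances by 2 weekdays after a leap year and by 1 after a common year.
2227: Jan 1 is Monday.
2228: Tuesday (leap)
2229: Thursday
2230: Friday
2230 begins on a Friday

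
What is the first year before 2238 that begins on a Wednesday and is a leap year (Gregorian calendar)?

Jan 1 advances by 2 weekdays after a leap year and by 1 after a common year.
2238: Jan 1 is Monday.
2237: Sunday
2236: Friday (leap)
2235: Thursday
2234: Wednesday
2233: Tuesday
2232: Sunday (leap)
2231: Saturday
2230: Friday
2229: Thursday
2228: Tuesday (leap)
2227: Monday
2226: Sunday
2225: Saturday
2224: Thursday (leap)
2223: Wednesday
2222: Tuesday
2221: Monday
2220: Saturday (leap)
2219: Friday
2218: Thursday
2217: Wednesday
2216: Monday (leap)
2215: Sunday
2214: Saturday
2213: Friday
2212: Wednesday (leap)
2212 begins on a Wednesday and is a leap year.

2212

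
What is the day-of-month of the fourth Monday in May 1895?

May 1, 1895 is a Wednesday, so the first Monday is the 6th.
The fourth Monday is 6 + 21 = 27.

27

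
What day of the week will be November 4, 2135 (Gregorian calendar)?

January 1, 2135 is a Saturday.
November 4 is day 308 of the year, i.e. 307 days after Jan 1.
307 mod 7 = 6, so advance 6 weekdays from Saturday: Friday.

Friday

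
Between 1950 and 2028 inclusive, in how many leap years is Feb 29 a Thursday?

3

Leap years in 1950–2028: 20 of them.
Feb 29 weekday advances by 5 (mod 7) from one leap year to the next four years later (or differs when a century non-leap intervenes).
Leap-day weekdays: 1952:Fri 1956:Wed 1960:Mon 1964:Sat 1968:Thu✓ 1972:Tue 1976:Sun 1980:Fri 1984:Wed 1988:Mon 1992:Sat 1996:Thu✓ 2000:Tue 2004:Sun 2008:Fri 2012:Wed 2016:Mon 2020:Sat 2024:Thu✓ 2028:Tue
Thursday: 1968, 1996, 2024 → 3.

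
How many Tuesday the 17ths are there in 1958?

Check the 17th of each month of 1958: Jan 17: Fri, Feb 17: Mon, Mar 17: Mon, Apr 17: Thu, May 17: Sat, Jun 17: Tue, Jul 17: Thu, Aug 17: Sun, Sep 17: Wed, Oct 17: Fri, Nov 17: Mon, Dec 17: Wed.
Tuesday occurs in June — 1 month.

1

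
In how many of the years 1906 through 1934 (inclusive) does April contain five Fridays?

8

April has 30 days; it has five Fridays when Friday falls among the first (month-length − 28) days — i.e. when April 1 is one of Friday/Thursday.
April 1 by year: 1906:Sun 1907:Mon 1908:Wed 1909:Thu✓ 1910:Fri✓ 1911:Sat 1912:Mon 1913:Tue 1914:Wed 1915:Thu✓ 1916:Sat 1917:Sun 1918:Mon 1919:Tue 1920:Thu✓ 1921:Fri✓ 1922:Sat 1923:Sun 1924:Tue 1925:Wed 1926:Thu✓ 1927:Fri✓ 1928:Sun 1929:Mon 1930:Tue 1931:Wed 1932:Fri✓ 1933:Sat 1934:Sun
Years with five Fridays: 1909, 1910, 1915, 1920, 1921, 1926, 1927, 1932 → 8.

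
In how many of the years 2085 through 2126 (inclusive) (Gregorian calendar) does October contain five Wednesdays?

October has 31 days; it has five Wednesdays when Wednesday falls among the first (month-length − 28) days — i.e. when October 1 is one of Wednesday/Tuesday/Monday.
October 1 by year: 2085:Mon✓ 2086:Tue✓ 2087:Wed✓ 2088:Fri 2089:Sat 2090:Sun 2091:Mon✓ 2092:Wed✓ 2093:Thu 2094:Fri 2095:Sat 2096:Mon✓ 2097:Tue✓ 2098:Wed✓ 2099:Thu …(12 more)… 2112:Sat 2113:Sun 2114:Mon✓ 2115:Tue✓ 2116:Thu 2117:Fri 2118:Sat 2119:Sun 2120:Tue✓ 2121:Wed✓ 2122:Thu 2123:Fri 2124:Sun 2125:Mon✓ 2126:Tue✓
Years with five Wednesdays: 2085, 2086, 2087, 2091, 2092, 2096, 2097, 2098, 2103, 2104, 2108, 2109, 2110, 2114, 2115, 2120, 2121, 2125, 2126 → 19.

19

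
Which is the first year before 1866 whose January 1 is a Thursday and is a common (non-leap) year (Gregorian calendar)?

Jan 1 advances by 2 weekdays after a leap year and by 1 after a common year.
1866: Jan 1 is Monday.
1865: Sunday
1864: Friday (leap)
1863: Thursday
1863 begins on a Thursday and is a common year.

1863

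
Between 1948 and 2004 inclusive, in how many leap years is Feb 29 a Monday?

Leap years in 1948–2004: 15 of them.
Feb 29 weekday advances by 5 (mod 7) from one leap year to the next four years later (or differs when a century non-leap intervenes).
Leap-day weekdays: 1948:Sun 1952:Fri 1956:Wed 1960:Mon✓ 1964:Sat 1968:Thu 1972:Tue 1976:Sun 1980:Fri 1984:Wed 1988:Mon✓ 1992:Sat 1996:Thu 2000:Tue 2004:Sun
Monday: 1960, 1988 → 2.

2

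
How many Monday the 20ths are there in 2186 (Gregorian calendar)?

Check the 20th of each month of 2186: Jan 20: Fri, Feb 20: Mon, Mar 20: Mon, Apr 20: Thu, May 20: Sat, Jun 20: Tue, Jul 20: Thu, Aug 20: Sun, Sep 20: Wed, Oct 20: Fri, Nov 20: Mon, Dec 20: Wed.
Monday occurs in February, March, November — 3 months.

3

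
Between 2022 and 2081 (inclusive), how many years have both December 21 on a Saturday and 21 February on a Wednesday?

3

Check each year's weekday for December 21 and 21 February:
  2022: Wed/Mon  2023: Thu/Tue  2024: Sat/Wed ✓  2025: Sun/Fri  2026: Mon/Sat  2027: Tue/Sun  2028: Thu/Mon  2029: Fri/Wed  2030: Sat/Thu  2031: Sun/Fri  2032: Tue/Sat  2033: Wed/Mon  2034: Thu/Tue  2035: Fri/Wed  …(32 more)…  2068: Fri/Tue  2069: Sat/Thu  2070: Sun/Fri  2071: Mon/Sat  2072: Wed/Sun  2073: Thu/Tue  2074: Fri/Wed  2075: Sat/Thu  2076: Mon/Fri  2077: Tue/Sun  2078: Wed/Mon  2079: Thu/Tue  2080: Sat/Wed ✓  2081: Sun/Fri
Both conditions hold in: 2024, 2052, 2080 — 3.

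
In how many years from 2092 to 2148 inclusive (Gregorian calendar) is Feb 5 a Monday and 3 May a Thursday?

5

Check each year's weekday for Feb 5 and 3 May:
  2092: Tue/Sat  2093: Thu/Sun  2094: Fri/Mon  2095: Sat/Tue  2096: Sun/Thu  2097: Tue/Fri  2098: Wed/Sat  2099: Thu/Sun  2100: Fri/Mon  2101: Sat/Tue  2102: Sun/Wed  2103: Mon/Thu ✓  2104: Tue/Sat  2105: Thu/Sun  …(29 more)…  2135: Sat/Tue  2136: Sun/Thu  2137: Tue/Fri  2138: Wed/Sat  2139: Thu/Sun  2140: Fri/Tue  2141: Sun/Wed  2142: Mon/Thu ✓  2143: Tue/Fri  2144: Wed/Sun  2145: Fri/Mon  2146: Sat/Tue  2147: Sun/Wed  2148: Mon/Fri
Both conditions hold in: 2103, 2114, 2125, 2131, 2142 — 5.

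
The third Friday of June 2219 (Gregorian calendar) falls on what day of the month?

June 1, 2219 is a Tuesday, so the first Friday is the 4th.
The third Friday is 4 + 14 = 18.

18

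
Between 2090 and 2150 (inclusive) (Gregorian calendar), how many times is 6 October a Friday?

Track 6 October's weekday year by year (advancing +1, or +2 across a Feb 29):
  2090: Fri ✓  2091: Sat (+1)  2092: Mon (+2)  2093: Tue (+1)  2094: Wed (+1)
  2095: Thu (+1)  2096: Sat (+2)  2097: Sun (+1)  2098: Mon (+1)  2099: Tue (+1)
  2100: Wed (+1)  2101: Thu (+1)  2102: Fri (+1) ✓  2103: Sat (+1)  … (33 more years) …
  2137: Sun (+1)  2138: Mon (+1)  2139: Tue (+1)  2140: Thu (+2)  2141: Fri (+1) ✓
  2142: Sat (+1)  2143: Sun (+1)  2144: Tue (+2)  2145: Wed (+1)  2146: Thu (+1)
  2147: Fri (+1) ✓  2148: Sun (+2)  2149: Mon (+1)  2150: Tue (+1)
Friday years: 2090, 2102, 2113, 2119, 2124, 2130, 2141, 2147 — 8 in total.

8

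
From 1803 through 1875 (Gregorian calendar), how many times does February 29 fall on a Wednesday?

Leap years in 1803–1875: 18 of them.
Feb 29 weekday advances by 5 (mod 7) from one leap year to the next four years later (or differs when a century non-leap intervenes).
Leap-day weekdays: 1804:Wed✓ 1808:Mon 1812:Sat 1816:Thu 1820:Tue 1824:Sun 1828:Fri 1832:Wed✓ 1836:Mon 1840:Sat 1844:Thu 1848:Tue 1852:Sun 1856:Fri 1860:Wed✓ 1864:Mon 1868:Sat 1872:Thu
Wednesday: 1804, 1832, 1860 → 3.

3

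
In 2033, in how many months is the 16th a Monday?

1

Check the 16th of each month of 2033: Jan 16: Sun, Feb 16: Wed, Mar 16: Wed, Apr 16: Sat, May 16: Mon, Jun 16: Thu, Jul 16: Sat, Aug 16: Tue, Sep 16: Fri, Oct 16: Sun, Nov 16: Wed, Dec 16: Fri.
Monday occurs in May — 1 month.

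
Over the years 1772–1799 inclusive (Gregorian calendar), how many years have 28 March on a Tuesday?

Track 28 March's weekday year by year (advancing +1, or +2 across a Feb 29):
  1772: Sat  1773: Sun (+1)  1774: Mon (+1)  1775: Tue (+1) ✓  1776: Thu (+2)
  1777: Fri (+1)  1778: Sat (+1)  1779: Sun (+1)  1780: Tue (+2) ✓  1781: Wed (+1)
  1782: Thu (+1)  1783: Fri (+1)  1784: Sun (+2)  1785: Mon (+1)  1786: Tue (+1) ✓
  1787: Wed (+1)  1788: Fri (+2)  1789: Sat (+1)  1790: Sun (+1)  1791: Mon (+1)
  1792: Wed (+2)  1793: Thu (+1)  1794: Fri (+1)  1795: Sat (+1)  1796: Mon (+2)
  1797: Tue (+1) ✓  1798: Wed (+1)  1799: Thu (+1)
Tuesday years: 1775, 1780, 1786, 1797 — 4 in total.

4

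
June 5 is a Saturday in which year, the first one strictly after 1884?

1886

From one year to the next, a fixed date's weekday advances by 1, or by 2 when a Feb 29 lies between the two dates.
1884: June 5 is Thursday.
1885: Friday (+1)
1886: Saturday (+1)
June 5 falls on a Saturday in 1886.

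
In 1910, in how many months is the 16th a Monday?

1

Check the 16th of each month of 1910: Jan 16: Sun, Feb 16: Wed, Mar 16: Wed, Apr 16: Sat, May 16: Mon, Jun 16: Thu, Jul 16: Sat, Aug 16: Tue, Sep 16: Fri, Oct 16: Sun, Nov 16: Wed, Dec 16: Fri.
Monday occurs in May — 1 month.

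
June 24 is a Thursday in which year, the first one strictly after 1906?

1909

From one year to the next, a fixed date's weekday advances by 1, or by 2 when a Feb 29 lies between the two dates.
1906: June 24 is Sunday.
1907: Monday (+1)
1908: Wednesday (+2)
1909: Thursday (+1)
June 24 falls on a Thursday in 1909.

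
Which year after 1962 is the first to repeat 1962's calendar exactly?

1973

Two years share a calendar iff Jan 1 falls on the same weekday and both are leap or both are common. 1962: Jan 1 is Monday, common year.
1963: Jan 1 Tuesday, common
1964: Jan 1 Wednesday, leap
1965: Jan 1 Friday, common
1966: Jan 1 Saturday, common
1967: Jan 1 Sunday, common
1968: Jan 1 Monday, leap
1969: Jan 1 Wednesday, common
1970: Jan 1 Thursday, common
1971: Jan 1 Friday, common
1972: Jan 1 Saturday, leap
1973: Jan 1 Monday, common
1973 matches on both conditions.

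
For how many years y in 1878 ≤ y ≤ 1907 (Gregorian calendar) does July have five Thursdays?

July has 31 days; it has five Thursdays when Thursday falls among the first (month-length − 28) days — i.e. when July 1 is one of Thursday/Wednesday/Tuesday.
July 1 by year: 1878:Mon 1879:Tue✓ 1880:Thu✓ 1881:Fri 1882:Sat 1883:Sun 1884:Tue✓ 1885:Wed✓ 1886:Thu✓ 1887:Fri 1888:Sun 1889:Mon 1890:Tue✓ 1891:Wed✓ 1892:Fri 1893:Sat 1894:Sun 1895:Mon 1896:Wed✓ 1897:Thu✓ 1898:Fri 1899:Sat 1900:Sun 1901:Mon 1902:Tue✓ 1903:Wed✓ 1904:Fri 1905:Sat 1906:Sun 1907:Mon
Years with five Thursdays: 1879, 1880, 1884, 1885, 1886, 1890, 1891, 1896, 1897, 1902, 1903 → 11.

11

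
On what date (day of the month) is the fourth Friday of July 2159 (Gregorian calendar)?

July 1, 2159 is a Sunday, so the first Friday is the 6th.
The fourth Friday is 6 + 21 = 27.

27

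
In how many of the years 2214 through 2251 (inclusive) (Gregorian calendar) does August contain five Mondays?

August has 31 days; it has five Mondays when Monday falls among the first (month-length − 28) days — i.e. when August 1 is one of Monday/Sunday/Saturday.
August 1 by year: 2214:Mon✓ 2215:Tue 2216:Thu 2217:Fri 2218:Sat✓ 2219:Sun✓ 2220:Tue 2221:Wed 2222:Thu 2223:Fri 2224:Sun✓ 2225:Mon✓ 2226:Tue 2227:Wed 2228:Fri …(8 more)… 2237:Tue 2238:Wed 2239:Thu 2240:Sat✓ 2241:Sun✓ 2242:Mon✓ 2243:Tue 2244:Thu 2245:Fri 2246:Sat✓ 2247:Sun✓ 2248:Tue 2249:Wed 2250:Thu 2251:Fri
Years with five Mondays: 2214, 2218, 2219, 2224, 2225, 2229, 2230, 2231, 2235, 2236, 2240, 2241, 2242, 2246, 2247 → 15.

15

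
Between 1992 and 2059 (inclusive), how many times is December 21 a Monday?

Track December 21's weekday year by year (advancing +1, or +2 across a Feb 29):
  1992: Mon ✓  1993: Tue (+1)  1994: Wed (+1)  1995: Thu (+1)  1996: Sat (+2)
  1997: Sun (+1)  1998: Mon (+1) ✓  1999: Tue (+1)  2000: Thu (+2)  2001: Fri (+1)
  2002: Sat (+1)  2003: Sun (+1)  2004: Tue (+2)  2005: Wed (+1)  … (40 more years) …
  2046: Fri (+1)  2047: Sat (+1)  2048: Mon (+2) ✓  2049: Tue (+1)  2050: Wed (+1)
  2051: Thu (+1)  2052: Sat (+2)  2053: Sun (+1)  2054: Mon (+1) ✓  2055: Tue (+1)
  2056: Thu (+2)  2057: Fri (+1)  2058: Sat (+1)  2059: Sun (+1)
Monday years: 1992, 1998, 2009, 2015, 2020, 2026, 2037, 2043, 2048, 2054 — 10 in total.

10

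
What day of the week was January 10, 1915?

January 1, 1915 is a Friday.
January 10 is day 10 of the year, i.e. 9 days after Jan 1.
9 mod 7 = 2, so advance 2 weekdays from Friday: Sunday.

Sunday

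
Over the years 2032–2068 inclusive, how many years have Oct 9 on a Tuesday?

Track Oct 9's weekday year by year (advancing +1, or +2 across a Feb 29):
  2032: Sat  2033: Sun (+1)  2034: Mon (+1)  2035: Tue (+1) ✓  2036: Thu (+2)
  2037: Fri (+1)  2038: Sat (+1)  2039: Sun (+1)  2040: Tue (+2) ✓  2041: Wed (+1)
  2042: Thu (+1)  2043: Fri (+1)  2044: Sun (+2)  2045: Mon (+1)  … (9 more years) …
  2055: Sat (+1)  2056: Mon (+2)  2057: Tue (+1) ✓  2058: Wed (+1)  2059: Thu (+1)
  2060: Sat (+2)  2061: Sun (+1)  2062: Mon (+1)  2063: Tue (+1) ✓  2064: Thu (+2)
  2065: Fri (+1)  2066: Sat (+1)  2067: Sun (+1)  2068: Tue (+2) ✓
Tuesday years: 2035, 2040, 2046, 2057, 2063, 2068 — 6 in total.

6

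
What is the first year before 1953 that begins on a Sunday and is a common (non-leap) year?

1950

Jan 1 advances by 2 weekdays after a leap year and by 1 after a common year.
1953: Jan 1 is Thursday.
1952: Tuesday (leap)
1951: Monday
1950: Sunday
1950 begins on a Sunday and is a common year.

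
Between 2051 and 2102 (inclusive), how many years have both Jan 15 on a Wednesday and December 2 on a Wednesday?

Check each year's weekday for Jan 15 and December 2:
  2051: Sun/Sat  2052: Mon/Mon  2053: Wed/Tue  2054: Thu/Wed  2055: Fri/Thu  2056: Sat/Sat  2057: Mon/Sun  2058: Tue/Mon  2059: Wed/Tue  2060: Thu/Thu  2061: Sat/Fri  2062: Sun/Sat  2063: Mon/Sun  2064: Tue/Tue  …(24 more)…  2089: Sat/Fri  2090: Sun/Sat  2091: Mon/Sun  2092: Tue/Tue  2093: Thu/Wed  2094: Fri/Thu  2095: Sat/Fri  2096: Sun/Sun  2097: Tue/Mon  2098: Wed/Tue  2099: Thu/Wed  2100: Fri/Thu  2101: Sat/Fri  2102: Sun/Sat
Both conditions hold in: 2076 — 1.

1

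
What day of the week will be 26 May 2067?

January 1, 2067 is a Saturday.
May 26 is day 146 of the year, i.e. 145 days after Jan 1.
145 mod 7 = 5, so advance 5 weekdays from Saturday: Thursday.

Thursday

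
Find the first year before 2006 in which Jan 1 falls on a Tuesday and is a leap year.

Jan 1 advances by 2 weekdays after a leap year and by 1 after a common year.
2006: Jan 1 is Sunday.
2005: Saturday
2004: Thursday (leap)
2003: Wednesday
2002: Tuesday
2001: Monday
2000: Saturday (leap)
1999: Friday
1998: Thursday
1997: Wednesday
1996: Monday (leap)
1995: Sunday
1994: Saturday
1993: Friday
1992: Wednesday (leap)
1991: Tuesday
1990: Monday
1989: Sunday
1988: Friday (leap)
1987: Thursday
1986: Wednesday
1985: Tuesday
1984: Sunday (leap)
1983: Saturday
1982: Friday
1981: Thursday
1980: Tuesday (leap)
1980 begins on a Tuesday and is a leap year.

1980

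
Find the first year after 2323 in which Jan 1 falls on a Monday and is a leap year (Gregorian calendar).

Jan 1 advances by 2 weekdays after a leap year and by 1 after a common year.
2323: Jan 1 is Monday.
2324: Tuesday (leap)
2325: Thursday
2326: Friday
2327: Saturday
2328: Sunday (leap)
2329: Tuesday
2330: Wednesday
2331: Thursday
2332: Friday (leap)
2333: Sunday
2334: Monday
2335: Tuesday
2336: Wednesday (leap)
2337: Friday
2338: Saturday
2339: Sunday
2340: Monday (leap)
2340 begins on a Monday and is a leap year.

2340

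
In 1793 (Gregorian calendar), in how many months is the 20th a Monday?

Check the 20th of each month of 1793: Jan 20: Sun, Feb 20: Wed, Mar 20: Wed, Apr 20: Sat, May 20: Mon, Jun 20: Thu, Jul 20: Sat, Aug 20: Tue, Sep 20: Fri, Oct 20: Sun, Nov 20: Wed, Dec 20: Fri.
Monday occurs in May — 1 month.

1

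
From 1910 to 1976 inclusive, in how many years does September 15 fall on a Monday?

10

Track September 15's weekday year by year (advancing +1, or +2 across a Feb 29):
  1910: Thu  1911: Fri (+1)  1912: Sun (+2)  1913: Mon (+1) ✓  1914: Tue (+1)
  1915: Wed (+1)  1916: Fri (+2)  1917: Sat (+1)  1918: Sun (+1)  1919: Mon (+1) ✓
  1920: Wed (+2)  1921: Thu (+1)  1922: Fri (+1)  1923: Sat (+1)  … (39 more years) …
  1963: Sun (+1)  1964: Tue (+2)  1965: Wed (+1)  1966: Thu (+1)  1967: Fri (+1)
  1968: Sun (+2)  1969: Mon (+1) ✓  1970: Tue (+1)  1971: Wed (+1)  1972: Fri (+2)
  1973: Sat (+1)  1974: Sun (+1)  1975: Mon (+1) ✓  1976: Wed (+2)
Monday years: 1913, 1919, 1924, 1930, 1941, 1947, 1952, 1958, 1969, 1975 — 10 in total.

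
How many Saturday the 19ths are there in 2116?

2

Check the 19th of each month of 2116: Jan 19: Sun, Feb 19: Wed, Mar 19: Thu, Apr 19: Sun, May 19: Tue, Jun 19: Fri, Jul 19: Sun, Aug 19: Wed, Sep 19: Sat, Oct 19: Mon, Nov 19: Thu, Dec 19: Sat.
Saturday occurs in September, December — 2 months.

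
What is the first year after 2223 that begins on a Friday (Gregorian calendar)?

Jan 1 advances by 2 weekdays after a leap year and by 1 after a common year.
2223: Jan 1 is Wednesday.
2224: Thursday (leap)
2225: Saturday
2226: Sunday
2227: Monday
2228: Tuesday (leap)
2229: Thursday
2230: Friday
2230 begins on a Friday

2230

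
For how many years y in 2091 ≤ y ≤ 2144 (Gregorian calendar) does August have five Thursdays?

August has 31 days; it has five Thursdays when Thursday falls among the first (month-length − 28) days — i.e. when August 1 is one of Thursday/Wednesday/Tuesday.
August 1 by year: 2091:Wed✓ 2092:Fri 2093:Sat 2094:Sun 2095:Mon 2096:Wed✓ 2097:Thu✓ 2098:Fri 2099:Sat 2100:Sun 2101:Mon 2102:Tue✓ 2103:Wed✓ 2104:Fri 2105:Sat …(24 more)… 2130:Tue✓ 2131:Wed✓ 2132:Fri 2133:Sat 2134:Sun 2135:Mon 2136:Wed✓ 2137:Thu✓ 2138:Fri 2139:Sat 2140:Mon 2141:Tue✓ 2142:Wed✓ 2143:Thu✓ 2144:Sat
Years with five Thursdays: 2091, 2096, 2097, 2102, 2103, 2108, 2109, 2113, 2114, 2115, 2119, 2120, 2124, 2125, 2126, 2130, 2131, 2136, 2137, 2141, 2142, 2143 → 22.

22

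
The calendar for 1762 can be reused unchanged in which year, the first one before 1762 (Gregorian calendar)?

Two years share a calendar iff Jan 1 falls on the same weekday and both are leap or both are common. 1762: Jan 1 is Friday, common year.
1761: Jan 1 Thursday, common
1760: Jan 1 Tuesday, leap
1759: Jan 1 Monday, common
1758: Jan 1 Sunday, common
1757: Jan 1 Saturday, common
1756: Jan 1 Thursday, leap
1755: Jan 1 Wednesday, common
1754: Jan 1 Tuesday, common
1753: Jan 1 Monday, common
1752: Jan 1 Saturday, leap
1751: Jan 1 Friday, common
1751 matches on both conditions.

1751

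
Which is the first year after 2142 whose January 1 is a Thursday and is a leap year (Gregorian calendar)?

2156

Jan 1 advances by 2 weekdays after a leap year and by 1 after a common year.
2142: Jan 1 is Monday.
2143: Tuesday
2144: Wednesday (leap)
2145: Friday
2146: Saturday
2147: Sunday
2148: Monday (leap)
2149: Wednesday
2150: Thursday
2151: Friday
2152: Saturday (leap)
2153: Monday
2154: Tuesday
2155: Wednesday
2156: Thursday (leap)
2156 begins on a Thursday and is a leap year.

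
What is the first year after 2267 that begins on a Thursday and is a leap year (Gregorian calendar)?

Jan 1 advances by 2 weekdays after a leap year and by 1 after a common year.
2267: Jan 1 is Tuesday.
2268: Wednesday (leap)
2269: Friday
2270: Saturday
2271: Sunday
2272: Monday (leap)
2273: Wednesday
2274: Thursday
2275: Friday
2276: Saturday (leap)
2277: Monday
2278: Tuesday
2279: Wednesday
2280: Thursday (leap)
2280 begins on a Thursday and is a leap year.

2280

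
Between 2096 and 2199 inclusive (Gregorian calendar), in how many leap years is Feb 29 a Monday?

Leap years in 2096–2199: 25 of them.
Feb 29 weekday advances by 5 (mod 7) from one leap year to the next four years later (or differs when a century non-leap intervenes).
Leap-day weekdays: 2096:Wed 2104:Fri 2108:Wed 2112:Mon✓ 2116:Sat 2120:Thu 2124:Tue 2128:Sun 2132:Fri 2136:Wed 2140:Mon✓ 2144:Sat 2148:Thu 2152:Tue 2156:Sun 2160:Fri 2164:Wed 2168:Mon✓ 2172:Sat 2176:Thu 2180:Tue 2184:Sun 2188:Fri 2192:Wed 2196:Mon✓
Monday: 2112, 2140, 2168, 2196 → 4.

4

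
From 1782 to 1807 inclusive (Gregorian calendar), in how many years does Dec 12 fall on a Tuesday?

2

Track Dec 12's weekday year by year (advancing +1, or +2 across a Feb 29):
  1782: Thu  1783: Fri (+1)  1784: Sun (+2)  1785: Mon (+1)  1786: Tue (+1) ✓
  1787: Wed (+1)  1788: Fri (+2)  1789: Sat (+1)  1790: Sun (+1)  1791: Mon (+1)
  1792: Wed (+2)  1793: Thu (+1)  1794: Fri (+1)  1795: Sat (+1)  1796: Mon (+2)
  1797: Tue (+1) ✓  1798: Wed (+1)  1799: Thu (+1)  1800: Fri (+1)  1801: Sat (+1)
  1802: Sun (+1)  1803: Mon (+1)  1804: Wed (+2)  1805: Thu (+1)  1806: Fri (+1)
  1807: Sat (+1)
Tuesday years: 1786, 1797 — 2 in total.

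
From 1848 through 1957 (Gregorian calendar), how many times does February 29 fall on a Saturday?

4

Leap years in 1848–1957: 27 of them.
Feb 29 weekday advances by 5 (mod 7) from one leap year to the next four years later (or differs when a century non-leap intervenes).
Leap-day weekdays: 1848:Tue 1852:Sun 1856:Fri 1860:Wed 1864:Mon 1868:Sat✓ 1872:Thu 1876:Tue 1880:Sun 1884:Fri 1888:Wed 1892:Mon 1896:Sat✓ 1904:Mon 1908:Sat✓ 1912:Thu 1916:Tue 1920:Sun 1924:Fri 1928:Wed 1932:Mon 1936:Sat✓ 1940:Thu 1944:Tue 1948:Sun 1952:Fri 1956:Wed
Saturday: 1868, 1896, 1908, 1936 → 4.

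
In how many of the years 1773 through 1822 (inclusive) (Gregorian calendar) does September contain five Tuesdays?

September has 30 days; it has five Tuesdays when Tuesday falls among the first (month-length − 28) days — i.e. when September 1 is one of Tuesday/Monday.
September 1 by year: 1773:Wed 1774:Thu 1775:Fri 1776:Sun 1777:Mon✓ 1778:Tue✓ 1779:Wed 1780:Fri 1781:Sat 1782:Sun 1783:Mon✓ 1784:Wed 1785:Thu 1786:Fri 1787:Sat …(20 more)… 1808:Thu 1809:Fri 1810:Sat 1811:Sun 1812:Tue✓ 1813:Wed 1814:Thu 1815:Fri 1816:Sun 1817:Mon✓ 1818:Tue✓ 1819:Wed 1820:Fri 1821:Sat 1822:Sun
Years with five Tuesdays: 1777, 1778, 1783, 1788, 1789, 1794, 1795, 1800, 1801, 1806, 1807, 1812, 1817, 1818 → 14.

14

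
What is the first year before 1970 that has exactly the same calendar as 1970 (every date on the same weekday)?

1959

Two years share a calendar iff Jan 1 falls on the same weekday and both are leap or both are common. 1970: Jan 1 is Thursday, common year.
1969: Jan 1 Wednesday, common
1968: Jan 1 Monday, leap
1967: Jan 1 Sunday, common
1966: Jan 1 Saturday, common
1965: Jan 1 Friday, common
1964: Jan 1 Wednesday, leap
1963: Jan 1 Tuesday, common
1962: Jan 1 Monday, common
1961: Jan 1 Sunday, common
1960: Jan 1 Friday, leap
1959: Jan 1 Thursday, common
1959 matches on both conditions.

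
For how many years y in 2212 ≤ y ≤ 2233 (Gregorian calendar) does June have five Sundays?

June has 30 days; it has five Sundays when Sunday falls among the first (month-length − 28) days — i.e. when June 1 is one of Sunday/Saturday.
June 1 by year: 2212:Mon 2213:Tue 2214:Wed 2215:Thu 2216:Sat✓ 2217:Sun✓ 2218:Mon 2219:Tue 2220:Thu 2221:Fri 2222:Sat✓ 2223:Sun✓ 2224:Tue 2225:Wed 2226:Thu 2227:Fri 2228:Sun✓ 2229:Mon 2230:Tue 2231:Wed 2232:Fri 2233:Sat✓
Years with five Sundays: 2216, 2217, 2222, 2223, 2228, 2233 → 6.

6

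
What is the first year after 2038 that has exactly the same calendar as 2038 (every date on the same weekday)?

Two years share a calendar iff Jan 1 falls on the same weekday and both are leap or both are common. 2038: Jan 1 is Friday, common year.
2039: Jan 1 Saturday, common
2040: Jan 1 Sunday, leap
2041: Jan 1 Tuesday, common
2042: Jan 1 Wednesday, common
2043: Jan 1 Thursday, common
2044: Jan 1 Friday, leap
2045: Jan 1 Sunday, common
2046: Jan 1 Monday, common
2047: Jan 1 Tuesday, common
2048: Jan 1 Wednesday, leap
2049: Jan 1 Friday, common
2049 matches on both conditions.

2049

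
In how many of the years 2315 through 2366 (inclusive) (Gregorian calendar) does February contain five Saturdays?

2

February has 28 days (29 in leap years); it has five Saturdays when Saturday falls among the first (month-length − 28) days — i.e. when February 1 is Saturday in a leap year (never in a common year).
February 1 by year: 2315:Mon 2316:Tue 2317:Thu 2318:Fri 2319:Sat 2320:Sun 2321:Tue 2322:Wed 2323:Thu 2324:Fri 2325:Sun 2326:Mon 2327:Tue 2328:Wed 2329:Fri …(22 more)… 2352:Fri 2353:Sun 2354:Mon 2355:Tue 2356:Wed 2357:Fri 2358:Sat 2359:Sun 2360:Mon 2361:Wed 2362:Thu 2363:Fri 2364:Sat✓ 2365:Mon 2366:Tue
Years with five Saturdays: 2336, 2364 → 2.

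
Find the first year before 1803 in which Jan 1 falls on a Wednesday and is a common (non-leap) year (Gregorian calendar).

1800

Jan 1 advances by 2 weekdays after a leap year and by 1 after a common year.
1803: Jan 1 is Saturday.
1802: Friday
1801: Thursday
1800: Wednesday
1800 begins on a Wednesday and is a common year.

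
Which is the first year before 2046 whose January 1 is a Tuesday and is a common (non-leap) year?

2041

Jan 1 advances by 2 weekdays after a leap year and by 1 after a common year.
2046: Jan 1 is Monday.
2045: Sunday
2044: Friday (leap)
2043: Thursday
2042: Wednesday
2041: Tuesday
2041 begins on a Tuesday and is a common year.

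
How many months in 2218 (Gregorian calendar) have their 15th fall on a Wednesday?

2

Check the 15th of each month of 2218: Jan 15: Thu, Feb 15: Sun, Mar 15: Sun, Apr 15: Wed, May 15: Fri, Jun 15: Mon, Jul 15: Wed, Aug 15: Sat, Sep 15: Tue, Oct 15: Thu, Nov 15: Sun, Dec 15: Tue.
Wednesday occurs in April, July — 2 months.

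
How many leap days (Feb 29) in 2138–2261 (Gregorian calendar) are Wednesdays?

Leap years in 2138–2261: 30 of them.
Feb 29 weekday advances by 5 (mod 7) from one leap year to the next four years later (or differs when a century non-leap intervenes).
Leap-day weekdays: 2140:Mon 2144:Sat 2148:Thu 2152:Tue 2156:Sun 2160:Fri 2164:Wed✓ 2168:Mon 2172:Sat 2176:Thu 2180:Tue 2184:Sun 2188:Fri …(4 more)… 2212:Sat 2216:Thu 2220:Tue 2224:Sun 2228:Fri 2232:Wed✓ 2236:Mon 2240:Sat 2244:Thu 2248:Tue 2252:Sun 2256:Fri 2260:Wed✓
Wednesday: 2164, 2192, 2204, 2232, 2260 → 5.

5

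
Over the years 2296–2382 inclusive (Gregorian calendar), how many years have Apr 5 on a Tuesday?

Track Apr 5's weekday year by year (advancing +1, or +2 across a Feb 29):
  2296: Sun  2297: Mon (+1)  2298: Tue (+1) ✓  2299: Wed (+1)  2300: Thu (+1)
  2301: Fri (+1)  2302: Sat (+1)  2303: Sun (+1)  2304: Tue (+2) ✓  2305: Wed (+1)
  2306: Thu (+1)  2307: Fri (+1)  2308: Sun (+2)  2309: Mon (+1)  … (59 more years) …
  2369: Sat (+1)  2370: Sun (+1)  2371: Mon (+1)  2372: Wed (+2)  2373: Thu (+1)
  2374: Fri (+1)  2375: Sat (+1)  2376: Mon (+2)  2377: Tue (+1) ✓  2378: Wed (+1)
  2379: Thu (+1)  2380: Sat (+2)  2381: Sun (+1)  2382: Mon (+1)
Tuesday years: 2298, 2304, 2310, 2321, 2327, 2332, 2338, 2349, 2355, 2360, 2366, 2377 — 12 in total.

12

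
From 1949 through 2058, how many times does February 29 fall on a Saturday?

Leap years in 1949–2058: 27 of them.
Feb 29 weekday advances by 5 (mod 7) from one leap year to the next four years later (or differs when a century non-leap intervenes).
Leap-day weekdays: 1952:Fri 1956:Wed 1960:Mon 1964:Sat✓ 1968:Thu 1972:Tue 1976:Sun 1980:Fri 1984:Wed 1988:Mon 1992:Sat✓ 1996:Thu 2000:Tue 2004:Sun 2008:Fri 2012:Wed 2016:Mon 2020:Sat✓ 2024:Thu 2028:Tue 2032:Sun 2036:Fri 2040:Wed 2044:Mon 2048:Sat✓ 2052:Thu 2056:Tue
Saturday: 1964, 1992, 2020, 2048 → 4.

4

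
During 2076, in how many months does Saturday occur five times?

A month of length L has five Saturdays iff its first Saturday is on day ≤ L−28 (so day 1–3 in a 31-day month, 1–2 in a 30-day month, day 1 in a leap February).
Checking each month of 2076: Jan starts Wed (31d); Feb starts Sat (29d) ✓; Mar starts Sun (31d); Apr starts Wed (30d); May starts Fri (31d) ✓; Jun starts Mon (30d); Jul starts Wed (31d); Aug starts Sat (31d) ✓; Sep starts Tue (30d); Oct starts Thu (31d) ✓; Nov starts Sun (30d); Dec starts Tue (31d).
Five-Saturday months: February, May, August, October → 4.

4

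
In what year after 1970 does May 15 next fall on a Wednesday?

1974

From one year to the next, a fixed date's weekday advances by 1, or by 2 when a Feb 29 lies between the two dates.
1970: May 15 is Friday.
1971: Saturday (+1)
1972: Monday (+2)
1973: Tuesday (+1)
1974: Wednesday (+1)
May 15 falls on a Wednesday in 1974.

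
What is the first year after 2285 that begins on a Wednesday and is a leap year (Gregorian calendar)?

Jan 1 advances by 2 weekdays after a leap year and by 1 after a common year.
2285: Jan 1 is Thursday.
2286: Friday
2287: Saturday
2288: Sunday (leap)
2289: Tuesday
2290: Wednesday
2291: Thursday
2292: Friday (leap)
2293: Sunday
2294: Monday
2295: Tuesday
2296: Wednesday (leap)
2296 begins on a Wednesday and is a leap year.

2296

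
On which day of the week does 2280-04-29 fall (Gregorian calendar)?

Thursday

January 1, 2280 is a Thursday.
April 29 is day 120 of the year, i.e. 119 days after Jan 1.
119 mod 7 = 0, so advance 0 weekdays from Thursday: Thursday.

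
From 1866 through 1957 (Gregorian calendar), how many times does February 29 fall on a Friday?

3

Leap years in 1866–1957: 22 of them.
Feb 29 weekday advances by 5 (mod 7) from one leap year to the next four years later (or differs when a century non-leap intervenes).
Leap-day weekdays: 1868:Sat 1872:Thu 1876:Tue 1880:Sun 1884:Fri✓ 1888:Wed 1892:Mon 1896:Sat 1904:Mon 1908:Sat 1912:Thu 1916:Tue 1920:Sun 1924:Fri✓ 1928:Wed 1932:Mon 1936:Sat 1940:Thu 1944:Tue 1948:Sun 1952:Fri✓ 1956:Wed
Friday: 1884, 1924, 1952 → 3.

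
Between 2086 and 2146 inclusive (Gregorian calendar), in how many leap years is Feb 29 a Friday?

3

Leap years in 2086–2146: 14 of them.
Feb 29 weekday advances by 5 (mod 7) from one leap year to the next four years later (or differs when a century non-leap intervenes).
Leap-day weekdays: 2088:Sun 2092:Fri✓ 2096:Wed 2104:Fri✓ 2108:Wed 2112:Mon 2116:Sat 2120:Thu 2124:Tue 2128:Sun 2132:Fri✓ 2136:Wed 2140:Mon 2144:Sat
Friday: 2092, 2104, 2132 → 3.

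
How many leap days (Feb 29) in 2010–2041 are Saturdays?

1

Leap years in 2010–2041: 8 of them.
Feb 29 weekday advances by 5 (mod 7) from one leap year to the next four years later (or differs when a century non-leap intervenes).
Leap-day weekdays: 2012:Wed 2016:Mon 2020:Sat✓ 2024:Thu 2028:Tue 2032:Sun 2036:Fri 2040:Wed
Saturday: 2020 → 1.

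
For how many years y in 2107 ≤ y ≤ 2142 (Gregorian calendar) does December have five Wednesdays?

14

December has 31 days; it has five Wednesdays when Wednesday falls among the first (month-length − 28) days — i.e. when December 1 is one of Wednesday/Tuesday/Monday.
December 1 by year: 2107:Thu 2108:Sat 2109:Sun 2110:Mon✓ 2111:Tue✓ 2112:Thu 2113:Fri 2114:Sat 2115:Sun 2116:Tue✓ 2117:Wed✓ 2118:Thu 2119:Fri 2120:Sun 2121:Mon✓ …(6 more)… 2128:Wed✓ 2129:Thu 2130:Fri 2131:Sat 2132:Mon✓ 2133:Tue✓ 2134:Wed✓ 2135:Thu 2136:Sat 2137:Sun 2138:Mon✓ 2139:Tue✓ 2140:Thu 2141:Fri 2142:Sat
Years with five Wednesdays: 2110, 2111, 2116, 2117, 2121, 2122, 2123, 2127, 2128, 2132, 2133, 2134, 2138, 2139 → 14.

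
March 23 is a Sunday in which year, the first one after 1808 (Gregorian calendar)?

1817

From one year to the next, a fixed date's weekday advances by 1, or by 2 when a Feb 29 lies between the two dates.
1808: March 23 is Wednesday.
1809: Thursday (+1)
1810: Friday (+1)
1811: Saturday (+1)
1812: Monday (+2)
1813: Tuesday (+1)
1814: Wednesday (+1)
1815: Thursday (+1)
1816: Saturday (+2)
1817: Sunday (+1)
March 23 falls on a Sunday in 1817.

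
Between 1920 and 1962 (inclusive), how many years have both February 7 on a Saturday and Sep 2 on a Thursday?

Check each year's weekday for February 7 and Sep 2:
  1920: Sat/Thu ✓  1921: Mon/Fri  1922: Tue/Sat  1923: Wed/Sun  1924: Thu/Tue  1925: Sat/Wed  1926: Sun/Thu  1927: Mon/Fri  1928: Tue/Sun  1929: Thu/Mon  1930: Fri/Tue  1931: Sat/Wed  1932: Sun/Fri  1933: Tue/Sat  …(15 more)…  1949: Mon/Fri  1950: Tue/Sat  1951: Wed/Sun  1952: Thu/Tue  1953: Sat/Wed  1954: Sun/Thu  1955: Mon/Fri  1956: Tue/Sun  1957: Thu/Mon  1958: Fri/Tue  1959: Sat/Wed  1960: Sun/Fri  1961: Tue/Sat  1962: Wed/Sun
Both conditions hold in: 1920, 1948 — 2.

2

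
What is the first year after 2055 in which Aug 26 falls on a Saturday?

From one year to the next, a fixed date's weekday advances by 1, or by 2 when a Feb 29 lies between the two dates.
2055: August 26 is Thursday.
2056: Saturday (+2)
Aug 26 falls on a Saturday in 2056.

2056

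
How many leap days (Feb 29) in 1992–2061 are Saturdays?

3

Leap years in 1992–2061: 18 of them.
Feb 29 weekday advances by 5 (mod 7) from one leap year to the next four years later (or differs when a century non-leap intervenes).
Leap-day weekdays: 1992:Sat✓ 1996:Thu 2000:Tue 2004:Sun 2008:Fri 2012:Wed 2016:Mon 2020:Sat✓ 2024:Thu 2028:Tue 2032:Sun 2036:Fri 2040:Wed 2044:Mon 2048:Sat✓ 2052:Thu 2056:Tue 2060:Sun
Saturday: 1992, 2020, 2048 → 3.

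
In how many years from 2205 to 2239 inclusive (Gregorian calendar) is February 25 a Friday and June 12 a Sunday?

Check each year's weekday for February 25 and June 12:
  2205: Mon/Wed  2206: Tue/Thu  2207: Wed/Fri  2208: Thu/Sun  2209: Sat/Mon  2210: Sun/Tue  2211: Mon/Wed  2212: Tue/Fri  2213: Thu/Sat  2214: Fri/Sun ✓  2215: Sat/Mon  2216: Sun/Wed  2217: Tue/Thu  2218: Wed/Fri  …(7 more)…  2226: Sat/Mon  2227: Sun/Tue  2228: Mon/Thu  2229: Wed/Fri  2230: Thu/Sat  2231: Fri/Sun ✓  2232: Sat/Tue  2233: Mon/Wed  2234: Tue/Thu  2235: Wed/Fri  2236: Thu/Sun  2237: Sat/Mon  2238: Sun/Tue  2239: Mon/Wed
Both conditions hold in: 2214, 2225, 2231 — 3.

3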